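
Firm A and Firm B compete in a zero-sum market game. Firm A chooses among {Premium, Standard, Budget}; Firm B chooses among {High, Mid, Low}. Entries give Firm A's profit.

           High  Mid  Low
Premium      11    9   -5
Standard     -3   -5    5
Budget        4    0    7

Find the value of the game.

Row minima: Premium → -5, Standard → -5, Budget → 0; maximin = 0.
Column maxima: High → 11, Mid → 9, Low → 7; minimax = 7.
0 ≠ 7, so there is no saddle point; optimal play is mixed.
Standard is strictly dominated by Budget, so Firm A never plays it.
High is strictly dominated by Mid (it gives Firm A strictly more in every row), so Firm B never plays it.
On the remaining 2×2 (Premium, Budget vs Mid, Low):
Let Firm A play Premium with probability p. Expected payoff against Mid: 9p + 0(1−p) = 9p; against Low: (-5)p + 7(1−p) = −12p + 7.
Setting these equal: 9p = −12p + 7 ⇒ 21p = 7 ⇒ p = 1/3, and the value is (9)·(1/3) = 3.
For Firm B: with q = P(Mid), equating Premium's and Budget's payoffs gives 14q − 5 = −7q + 7 ⇒ q = 4/7.

3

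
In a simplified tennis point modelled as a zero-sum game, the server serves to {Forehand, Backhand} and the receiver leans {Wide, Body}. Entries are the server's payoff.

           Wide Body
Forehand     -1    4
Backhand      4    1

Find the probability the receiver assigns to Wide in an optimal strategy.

Row minima: Forehand → -1, Backhand → 1; maximin = 1.
Column maxima: Wide → 4, Body → 4; minimax = 4.
1 ≠ 4, so there is no saddle point; optimal play is mixed.
Let the server play Forehand with probability p. Expected payoff against Wide: (-1)p + 4(1−p) = −5p + 4; against Body: 4p + 1(1−p) = 3p + 1.
Setting these equal: −5p + 4 = 3p + 1 ⇒ −8p = -3 ⇒ p = 3/8, and the value is (-5)·(3/8) + 4 = 17/8.
For the receiver: with q = P(Wide), equating Forehand's and Backhand's payoffs gives −5q + 4 = 3q + 1 ⇒ q = 3/8.

3/8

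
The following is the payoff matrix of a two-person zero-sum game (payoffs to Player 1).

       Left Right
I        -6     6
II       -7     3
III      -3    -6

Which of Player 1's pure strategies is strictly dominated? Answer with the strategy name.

II

I gives a strictly higher payoff than II against every column: -6 > -7, 6 > 3.
So II is strictly dominated and Player 1 never plays it.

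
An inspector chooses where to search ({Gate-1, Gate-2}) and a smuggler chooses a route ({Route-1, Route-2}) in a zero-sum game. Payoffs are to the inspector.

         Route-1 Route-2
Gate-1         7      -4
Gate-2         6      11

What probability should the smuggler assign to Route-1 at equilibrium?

Row minima: Gate-1 → -4, Gate-2 → 6; maximin = 6.
Column maxima: Route-1 → 7, Route-2 → 11; minimax = 7.
6 ≠ 7, so there is no saddle point; optimal play is mixed.
Let the inspector play Gate-1 with probability p. Expected payoff against Route-1: 7p + 6(1−p) = p + 6; against Route-2: (-4)p + 11(1−p) = −15p + 11.
Setting these equal: p + 6 = −15p + 11 ⇒ 16p = 5 ⇒ p = 5/16, and the value is (1)·(5/16) + 6 = 101/16.
For the smuggler: with q = P(Route-1), equating Gate-1's and Gate-2's payoffs gives 11q − 4 = −5q + 11 ⇒ q = 15/16.

15/16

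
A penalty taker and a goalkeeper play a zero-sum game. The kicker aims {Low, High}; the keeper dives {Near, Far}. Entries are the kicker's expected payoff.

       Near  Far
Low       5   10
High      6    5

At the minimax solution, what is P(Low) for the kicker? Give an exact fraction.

Row minima: Low → 5, High → 5; maximin = 5.
Column maxima: Near → 6, Far → 10; minimax = 6.
5 ≠ 6, so there is no saddle point; optimal play is mixed.
Let the kicker play Low with probability p. Expected payoff against Near: 5p + 6(1−p) = −p + 6; against Far: 10p + 5(1−p) = 5p + 5.
Setting these equal: −p + 6 = 5p + 5 ⇒ −6p = -1 ⇒ p = 1/6, and the value is (-1)·(1/6) + 6 = 35/6.
For the keeper: with q = P(Near), equating Low's and High's payoffs gives −5q + 10 = q + 5 ⇒ q = 5/6.

1/6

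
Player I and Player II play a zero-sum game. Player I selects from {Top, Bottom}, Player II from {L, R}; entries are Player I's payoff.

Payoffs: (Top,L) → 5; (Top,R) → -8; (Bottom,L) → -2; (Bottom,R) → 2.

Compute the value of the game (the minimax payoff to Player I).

-6/17

Row minima: Top → -8, Bottom → -2; maximin = -2.
Column maxima: L → 5, R → 2; minimax = 2.
-2 ≠ 2, so there is no saddle point; optimal play is mixed.
Let Player I play Top with probability p. Expected payoff against L: 5p + (-2)(1−p) = 7p − 2; against R: (-8)p + 2(1−p) = −10p + 2.
Setting these equal: 7p − 2 = −10p + 2 ⇒ 17p = 4 ⇒ p = 4/17, and the value is (7)·(4/17) − 2 = -6/17.
For Player II: with q = P(L), equating Top's and Bottom's payoffs gives 13q − 8 = −4q + 2 ⇒ q = 10/17.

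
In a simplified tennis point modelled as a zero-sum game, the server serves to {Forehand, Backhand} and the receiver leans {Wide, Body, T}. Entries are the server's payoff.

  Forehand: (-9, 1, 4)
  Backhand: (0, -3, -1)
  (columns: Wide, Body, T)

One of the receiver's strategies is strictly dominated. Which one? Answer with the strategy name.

T

Body holds the server's payoff strictly below T in every row: 1 < 4, -3 < -1.
So T is strictly dominated for the receiver.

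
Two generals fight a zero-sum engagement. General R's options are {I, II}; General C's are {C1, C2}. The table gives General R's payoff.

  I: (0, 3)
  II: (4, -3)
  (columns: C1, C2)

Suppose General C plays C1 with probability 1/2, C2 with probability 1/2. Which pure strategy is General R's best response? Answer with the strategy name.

Expected payoff of I: (1/2)·0 + (1/2)·3 = 3/2.
Expected payoff of II: (1/2)·4 + (1/2)·(-3) = 1/2.
The largest is 3/2, so General R's best response is I.

I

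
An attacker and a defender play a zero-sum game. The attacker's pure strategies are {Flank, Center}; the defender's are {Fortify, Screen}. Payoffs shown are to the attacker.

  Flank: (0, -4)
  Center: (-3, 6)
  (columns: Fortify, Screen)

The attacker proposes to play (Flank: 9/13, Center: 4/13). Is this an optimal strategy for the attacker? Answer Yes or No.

Against Fortify this mix gives (9/13)·0 + (4/13)·(-3) = -12/13.
Against Screen this mix gives (9/13)·(-4) + (4/13)·6 = -12/13.
All of the defender's active replies (Fortify, Screen) yield -12/13, and no column does worse for the attacker. The mix makes the defender indifferent and guarantees -12/13, so it is optimal.

Yes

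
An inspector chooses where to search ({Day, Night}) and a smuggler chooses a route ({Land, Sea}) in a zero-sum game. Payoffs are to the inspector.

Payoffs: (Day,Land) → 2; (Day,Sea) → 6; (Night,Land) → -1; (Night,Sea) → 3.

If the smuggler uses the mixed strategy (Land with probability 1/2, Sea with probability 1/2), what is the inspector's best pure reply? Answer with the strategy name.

Day

Expected payoff of Day: (1/2)·2 + (1/2)·6 = 4.
Expected payoff of Night: (1/2)·(-1) + (1/2)·3 = 1.
The largest is 4, so the inspector's best response is Day.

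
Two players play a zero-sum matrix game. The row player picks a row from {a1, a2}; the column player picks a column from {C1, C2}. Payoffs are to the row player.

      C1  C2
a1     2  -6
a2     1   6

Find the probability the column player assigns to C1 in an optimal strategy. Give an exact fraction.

12/13

Row minima: a1 → -6, a2 → 1; maximin = 1.
Column maxima: C1 → 2, C2 → 6; minimax = 2.
1 ≠ 2, so there is no saddle point; optimal play is mixed.
Let the row player play a1 with probability p. Expected payoff against C1: 2p + 1(1−p) = p + 1; against C2: (-6)p + 6(1−p) = −12p + 6.
Setting these equal: p + 1 = −12p + 6 ⇒ 13p = 5 ⇒ p = 5/13, and the value is (1)·(5/13) + 1 = 18/13.
For the column player: with q = P(C1), equating a1's and a2's payoffs gives 8q − 6 = −5q + 6 ⇒ q = 12/13.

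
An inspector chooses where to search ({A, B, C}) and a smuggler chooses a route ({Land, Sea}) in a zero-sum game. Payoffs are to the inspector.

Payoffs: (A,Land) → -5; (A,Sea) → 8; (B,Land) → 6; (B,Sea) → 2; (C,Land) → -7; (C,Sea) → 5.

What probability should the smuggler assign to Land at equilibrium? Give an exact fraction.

6/17

Row minima: A → -5, B → 2, C → -7; maximin = 2.
Column maxima: Land → 6, Sea → 8; minimax = 6.
2 ≠ 6, so there is no saddle point; optimal play is mixed.
C is strictly dominated by A, so the inspector never plays it.
On the remaining 2×2 (A, B vs Land, Sea):
Let the inspector play A with probability p. Expected payoff against Land: (-5)p + 6(1−p) = −11p + 6; against Sea: 8p + 2(1−p) = 6p + 2.
Setting these equal: −11p + 6 = 6p + 2 ⇒ −17p = -4 ⇒ p = 4/17, and the value is (-11)·(4/17) + 6 = 58/17.
For the smuggler: with q = P(Land), equating A's and B's payoffs gives −13q + 8 = 4q + 2 ⇒ q = 6/17.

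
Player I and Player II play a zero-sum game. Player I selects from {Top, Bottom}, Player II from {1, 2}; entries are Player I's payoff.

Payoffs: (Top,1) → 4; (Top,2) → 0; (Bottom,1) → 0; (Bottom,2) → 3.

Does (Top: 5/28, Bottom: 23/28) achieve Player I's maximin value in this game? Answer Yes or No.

Against 1 this mix gives (5/28)·4 + (23/28)·0 = 5/7.
Against 2 this mix gives (5/28)·0 + (23/28)·3 = 69/28.
Player II will play 1, holding Player I to 5/7. Shifting weight toward the row that does better against 1 would raise this floor (the equalizing mix achieves 12/7 against both 1 and 2), so the proposed strategy is not optimal.

No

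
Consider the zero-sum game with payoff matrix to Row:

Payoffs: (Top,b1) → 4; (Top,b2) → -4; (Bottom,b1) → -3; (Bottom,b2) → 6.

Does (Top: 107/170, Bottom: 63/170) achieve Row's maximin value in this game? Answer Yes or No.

No

Against b1 this mix gives (107/170)·4 + (63/170)·(-3) = 239/170.
Against b2 this mix gives (107/170)·(-4) + (63/170)·6 = -5/17.
Column will play b2, holding Row to -5/17. Shifting weight toward the row that does better against b2 would raise this floor (the equalizing mix achieves 12/17 against both b2 and b1), so the proposed strategy is not optimal.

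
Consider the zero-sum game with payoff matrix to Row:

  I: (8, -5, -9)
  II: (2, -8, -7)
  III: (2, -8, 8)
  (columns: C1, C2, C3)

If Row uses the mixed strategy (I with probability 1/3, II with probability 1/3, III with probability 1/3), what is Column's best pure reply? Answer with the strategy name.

If Column plays C1, Row's expected payoff is (1/3)·8 + (1/3)·2 + (1/3)·2 = 4.
If Column plays C2, Row's expected payoff is (1/3)·(-5) + (1/3)·(-8) + (1/3)·(-8) = -7.
If Column plays C3, Row's expected payoff is (1/3)·(-9) + (1/3)·(-7) + (1/3)·8 = -8/3.
Column minimizes Row's payoff; the smallest is -7, so the best response is C2.

C2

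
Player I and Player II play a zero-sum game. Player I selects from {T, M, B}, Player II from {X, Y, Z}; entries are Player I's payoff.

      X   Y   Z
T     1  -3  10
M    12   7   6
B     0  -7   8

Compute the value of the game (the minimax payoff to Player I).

Row minima: T → -3, M → 6, B → -7; maximin = 6.
Column maxima: X → 12, Y → 7, Z → 10; minimax = 7.
6 ≠ 7, so there is no saddle point; optimal play is mixed.
B is strictly dominated by T, so Player I never plays it.
X is strictly dominated by Y (it gives Player I strictly more in every row), so Player II never plays it.
On the remaining 2×2 (T, M vs Y, Z):
Let Player I play T with probability p. Expected payoff against Y: (-3)p + 7(1−p) = −10p + 7; against Z: 10p + 6(1−p) = 4p + 6.
Setting these equal: −10p + 7 = 4p + 6 ⇒ −14p = -1 ⇒ p = 1/14, and the value is (-10)·(1/14) + 7 = 44/7.
For Player II: with q = P(Y), equating T's and M's payoffs gives −13q + 10 = q + 6 ⇒ q = 2/7.

44/7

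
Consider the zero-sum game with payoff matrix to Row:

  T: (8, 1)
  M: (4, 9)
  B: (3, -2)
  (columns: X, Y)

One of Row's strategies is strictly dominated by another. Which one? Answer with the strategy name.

T gives a strictly higher payoff than B against every column: 8 > 3, 1 > -2.
So B is strictly dominated and Row never plays it.

B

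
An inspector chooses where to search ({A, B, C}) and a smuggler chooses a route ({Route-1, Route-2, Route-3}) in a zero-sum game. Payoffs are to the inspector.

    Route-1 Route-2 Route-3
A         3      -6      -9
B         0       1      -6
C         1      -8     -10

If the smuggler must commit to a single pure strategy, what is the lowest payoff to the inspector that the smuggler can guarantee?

Column maxima: Route-1 → 3, Route-2 → 1, Route-3 → -6.
The smallest of these is -6.

-6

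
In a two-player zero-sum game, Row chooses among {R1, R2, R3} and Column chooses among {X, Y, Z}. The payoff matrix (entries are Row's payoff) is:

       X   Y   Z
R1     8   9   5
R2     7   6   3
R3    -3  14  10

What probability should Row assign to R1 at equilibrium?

13/16

Row minima: R1 → 5, R2 → 3, R3 → -3; maximin = 5.
Column maxima: X → 8, Y → 14, Z → 10; minimax = 8.
5 ≠ 8, so there is no saddle point; optimal play is mixed.
R2 is strictly dominated by R1, so Row never plays it.
With R2 eliminated, Y is strictly dominated by X (it gives Row strictly more in every remaining row), so Column never plays it.
On the remaining 2×2 (R1, R3 vs X, Z):
Let Row play R1 with probability p. Expected payoff against X: 8p + (-3)(1−p) = 11p − 3; against Z: 5p + 10(1−p) = −5p + 10.
Setting these equal: 11p − 3 = −5p + 10 ⇒ 16p = 13 ⇒ p = 13/16, and the value is (11)·(13/16) − 3 = 95/16.
For Column: with q = P(X), equating R1's and R3's payoffs gives 3q + 5 = −13q + 10 ⇒ q = 5/16.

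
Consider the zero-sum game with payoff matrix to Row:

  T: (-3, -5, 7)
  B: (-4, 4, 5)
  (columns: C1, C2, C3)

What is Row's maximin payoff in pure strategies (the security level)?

-4

Row minima: T → -5, B → -4.
The best of these is -4.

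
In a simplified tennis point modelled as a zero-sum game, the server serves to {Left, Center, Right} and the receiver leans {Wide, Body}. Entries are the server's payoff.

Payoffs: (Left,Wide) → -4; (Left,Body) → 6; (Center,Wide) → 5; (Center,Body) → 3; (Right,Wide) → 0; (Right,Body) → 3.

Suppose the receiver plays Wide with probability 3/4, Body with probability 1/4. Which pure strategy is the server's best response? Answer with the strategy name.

Center

Expected payoff of Left: (3/4)·(-4) + (1/4)·6 = -3/2.
Expected payoff of Center: (3/4)·5 + (1/4)·3 = 9/2.
Expected payoff of Right: (3/4)·0 + (1/4)·3 = 3/4.
The largest is 9/2, so the server's best response is Center.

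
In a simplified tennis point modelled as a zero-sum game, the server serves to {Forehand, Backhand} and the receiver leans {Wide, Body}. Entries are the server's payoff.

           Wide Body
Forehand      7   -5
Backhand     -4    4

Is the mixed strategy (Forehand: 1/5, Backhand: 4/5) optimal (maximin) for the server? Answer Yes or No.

No

Against Wide this mix gives (1/5)·7 + (4/5)·(-4) = -9/5.
Against Body this mix gives (1/5)·(-5) + (4/5)·4 = 11/5.
The receiver will play Wide, holding the server to -9/5. Shifting weight toward the row that does better against Wide would raise this floor (the equalizing mix achieves 2/5 against both Wide and Body), so the proposed strategy is not optimal.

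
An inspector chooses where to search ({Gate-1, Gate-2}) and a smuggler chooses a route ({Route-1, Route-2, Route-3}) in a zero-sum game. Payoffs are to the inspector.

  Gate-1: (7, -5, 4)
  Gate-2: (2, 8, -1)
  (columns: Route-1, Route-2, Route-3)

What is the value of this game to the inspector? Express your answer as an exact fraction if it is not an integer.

Row minima: Gate-1 → -5, Gate-2 → -1; maximin = -1.
Column maxima: Route-1 → 7, Route-2 → 8, Route-3 → 4; minimax = 4.
-1 ≠ 4, so there is no saddle point; optimal play is mixed.
Route-1 is strictly dominated by Route-3 (it gives the inspector strictly more in every row), so the smuggler never plays it.
On the remaining 2×2 (Gate-1, Gate-2 vs Route-2, Route-3):
Let the inspector play Gate-1 with probability p. Expected payoff against Route-2: (-5)p + 8(1−p) = −13p + 8; against Route-3: 4p + (-1)(1−p) = 5p − 1.
Setting these equal: −13p + 8 = 5p − 1 ⇒ −18p = -9 ⇒ p = 1/2, and the value is (-13)·(1/2) + 8 = 3/2.
For the smuggler: with q = P(Route-2), equating Gate-1's and Gate-2's payoffs gives −9q + 4 = 9q − 1 ⇒ q = 5/18.

3/2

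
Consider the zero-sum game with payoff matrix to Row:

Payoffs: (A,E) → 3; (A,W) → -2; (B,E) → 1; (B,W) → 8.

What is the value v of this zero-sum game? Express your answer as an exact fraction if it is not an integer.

Row minima: A → -2, B → 1; maximin = 1.
Column maxima: E → 3, W → 8; minimax = 3.
1 ≠ 3, so there is no saddle point; optimal play is mixed.
Let Row play A with probability p. Expected payoff against E: 3p + 1(1−p) = 2p + 1; against W: (-2)p + 8(1−p) = −10p + 8.
Setting these equal: 2p + 1 = −10p + 8 ⇒ 12p = 7 ⇒ p = 7/12, and the value is (2)·(7/12) + 1 = 13/6.
For Column: with q = P(E), equating A's and B's payoffs gives 5q − 2 = −7q + 8 ⇒ q = 5/6.

13/6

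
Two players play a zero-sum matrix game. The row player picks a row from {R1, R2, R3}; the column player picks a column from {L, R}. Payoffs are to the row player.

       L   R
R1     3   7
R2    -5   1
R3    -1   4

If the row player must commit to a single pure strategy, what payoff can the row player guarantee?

Row minima: R1 → 3, R2 → -5, R3 → -1.
The best of these is 3.

3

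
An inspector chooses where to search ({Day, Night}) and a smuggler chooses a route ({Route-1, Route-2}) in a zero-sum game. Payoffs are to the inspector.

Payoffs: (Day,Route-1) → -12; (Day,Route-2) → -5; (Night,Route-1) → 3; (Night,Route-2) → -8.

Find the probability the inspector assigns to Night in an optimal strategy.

7/18

Row minima: Day → -12, Night → -8; maximin = -8.
Column maxima: Route-1 → 3, Route-2 → -5; minimax = -5.
-8 ≠ -5, so there is no saddle point; optimal play is mixed.
Let the inspector play Day with probability p. Expected payoff against Route-1: (-12)p + 3(1−p) = −15p + 3; against Route-2: (-5)p + (-8)(1−p) = 3p − 8.
Setting these equal: −15p + 3 = 3p − 8 ⇒ −18p = -11 ⇒ p = 11/18, and the value is (-15)·(11/18) + 3 = -37/6.
For the smuggler: with q = P(Route-1), equating Day's and Night's payoffs gives −7q − 5 = 11q − 8 ⇒ q = 1/6.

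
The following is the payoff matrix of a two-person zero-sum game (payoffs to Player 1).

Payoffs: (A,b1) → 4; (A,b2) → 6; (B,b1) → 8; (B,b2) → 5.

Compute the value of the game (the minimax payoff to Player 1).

28/5

Row minima: A → 4, B → 5; maximin = 5.
Column maxima: b1 → 8, b2 → 6; minimax = 6.
5 ≠ 6, so there is no saddle point; optimal play is mixed.
Let Player 1 play A with probability p. Expected payoff against b1: 4p + 8(1−p) = −4p + 8; against b2: 6p + 5(1−p) = p + 5.
Setting these equal: −4p + 8 = p + 5 ⇒ −5p = -3 ⇒ p = 3/5, and the value is (-4)·(3/5) + 8 = 28/5.
For Player 2: with q = P(b1), equating A's and B's payoffs gives −2q + 6 = 3q + 5 ⇒ q = 1/5.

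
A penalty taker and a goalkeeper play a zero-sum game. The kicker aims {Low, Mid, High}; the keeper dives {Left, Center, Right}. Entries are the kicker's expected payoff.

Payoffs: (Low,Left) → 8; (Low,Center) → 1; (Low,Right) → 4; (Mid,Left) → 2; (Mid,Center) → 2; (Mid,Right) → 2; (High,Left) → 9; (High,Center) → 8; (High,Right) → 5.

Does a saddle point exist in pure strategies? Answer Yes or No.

Yes

Row minima: Low → 1, Mid → 2, High → 5; maximin = 5.
Column maxima: Left → 9, Center → 8, Right → 5; minimax = 5.
maximin = minimax = 5, so a saddle point exists.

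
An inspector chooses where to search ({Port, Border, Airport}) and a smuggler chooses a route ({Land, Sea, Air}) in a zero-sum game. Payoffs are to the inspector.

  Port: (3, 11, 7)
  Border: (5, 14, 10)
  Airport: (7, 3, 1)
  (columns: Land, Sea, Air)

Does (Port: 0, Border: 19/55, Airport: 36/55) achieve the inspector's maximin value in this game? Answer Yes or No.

Against Land this mix gives (19/55)·5 + (36/55)·7 = 347/55.
Against Sea this mix gives (19/55)·14 + (36/55)·3 = 34/5.
Against Air this mix gives (19/55)·10 + (36/55)·1 = 226/55.
The smuggler will play Air, holding the inspector to 226/55. Shifting weight toward the row that does better against Air would raise this floor (the equalizing mix achieves 65/11 against both Air and Land), so the proposed strategy is not optimal.

No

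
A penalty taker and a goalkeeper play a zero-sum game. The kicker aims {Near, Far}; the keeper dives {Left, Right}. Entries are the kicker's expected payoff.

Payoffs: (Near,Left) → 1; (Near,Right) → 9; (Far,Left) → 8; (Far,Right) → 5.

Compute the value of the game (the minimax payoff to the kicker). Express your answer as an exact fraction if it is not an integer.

67/11

Row minima: Near → 1, Far → 5; maximin = 5.
Column maxima: Left → 8, Right → 9; minimax = 8.
5 ≠ 8, so there is no saddle point; optimal play is mixed.
Let the kicker play Near with probability p. Expected payoff against Left: 1p + 8(1−p) = −7p + 8; against Right: 9p + 5(1−p) = 4p + 5.
Setting these equal: −7p + 8 = 4p + 5 ⇒ −11p = -3 ⇒ p = 3/11, and the value is (-7)·(3/11) + 8 = 67/11.
For the keeper: with q = P(Left), equating Near's and Far's payoffs gives −8q + 9 = 3q + 5 ⇒ q = 4/11.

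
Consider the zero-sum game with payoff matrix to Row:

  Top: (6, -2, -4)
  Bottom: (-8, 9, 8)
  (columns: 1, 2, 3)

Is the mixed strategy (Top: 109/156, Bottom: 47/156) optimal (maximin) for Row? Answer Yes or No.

Against 1 this mix gives (109/156)·6 + (47/156)·(-8) = 139/78.
Against 2 this mix gives (109/156)·(-2) + (47/156)·9 = 205/156.
Against 3 this mix gives (109/156)·(-4) + (47/156)·8 = -5/13.
Column will play 3, holding Row to -5/13. Shifting weight toward the row that does better against 3 would raise this floor (the equalizing mix achieves 8/13 against both 3 and 1), so the proposed strategy is not optimal.

No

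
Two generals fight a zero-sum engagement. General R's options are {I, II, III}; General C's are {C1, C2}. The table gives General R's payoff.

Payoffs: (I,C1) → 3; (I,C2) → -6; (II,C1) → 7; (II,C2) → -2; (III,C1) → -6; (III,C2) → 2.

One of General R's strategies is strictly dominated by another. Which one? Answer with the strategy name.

II gives a strictly higher payoff than I against every column: 7 > 3, -2 > -6.
So I is strictly dominated and General R never plays it.

I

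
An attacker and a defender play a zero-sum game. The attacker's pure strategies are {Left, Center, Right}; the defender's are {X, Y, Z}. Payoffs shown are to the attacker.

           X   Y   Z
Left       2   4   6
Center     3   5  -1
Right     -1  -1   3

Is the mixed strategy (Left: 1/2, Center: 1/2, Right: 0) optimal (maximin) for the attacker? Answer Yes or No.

Against X this mix gives (1/2)·2 + (1/2)·3 = 5/2.
Against Y this mix gives (1/2)·4 + (1/2)·5 = 9/2.
Against Z this mix gives (1/2)·6 + (1/2)·(-1) = 5/2.
All of the defender's active replies (X, Z) yield 5/2, and no column does worse for the attacker. The mix makes the defender indifferent and guarantees 5/2, so it is optimal.

Yes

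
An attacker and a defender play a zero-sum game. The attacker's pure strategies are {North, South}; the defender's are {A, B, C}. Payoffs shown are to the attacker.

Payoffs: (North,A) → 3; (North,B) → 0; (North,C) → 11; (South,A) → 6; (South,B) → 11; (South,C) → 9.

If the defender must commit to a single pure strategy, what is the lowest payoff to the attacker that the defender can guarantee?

Column maxima: A → 6, B → 11, C → 11.
The smallest of these is 6.

6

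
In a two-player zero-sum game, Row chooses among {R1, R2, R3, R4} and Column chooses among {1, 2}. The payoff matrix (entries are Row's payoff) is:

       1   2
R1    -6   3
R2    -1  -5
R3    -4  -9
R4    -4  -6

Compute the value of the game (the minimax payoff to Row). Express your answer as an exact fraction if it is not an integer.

Row minima: R1 → -6, R2 → -5, R3 → -9, R4 → -6; maximin = -5.
Column maxima: 1 → -1, 2 → 3; minimax = -1.
-5 ≠ -1, so there is no saddle point; optimal play is mixed.
R3 is strictly dominated by R2, so Row never plays it.
R4 is strictly dominated by R2, so Row never plays it.
On the remaining 2×2 (R1, R2 vs 1, 2):
Let Row play R1 with probability p. Expected payoff against 1: (-6)p + (-1)(1−p) = −5p − 1; against 2: 3p + (-5)(1−p) = 8p − 5.
Setting these equal: −5p − 1 = 8p − 5 ⇒ −13p = -4 ⇒ p = 4/13, and the value is (-5)·(4/13) − 1 = -33/13.
For Column: with q = P(1), equating R1's and R2's payoffs gives −9q + 3 = 4q − 5 ⇒ q = 8/13.

-33/13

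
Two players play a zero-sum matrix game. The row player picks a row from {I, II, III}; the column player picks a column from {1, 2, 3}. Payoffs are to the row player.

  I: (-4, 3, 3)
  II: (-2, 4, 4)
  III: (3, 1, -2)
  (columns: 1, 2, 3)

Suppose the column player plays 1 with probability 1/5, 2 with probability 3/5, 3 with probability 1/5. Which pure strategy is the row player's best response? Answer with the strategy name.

II

Expected payoff of I: (1/5)·(-4) + (3/5)·3 + (1/5)·3 = 8/5.
Expected payoff of II: (1/5)·(-2) + (3/5)·4 + (1/5)·4 = 14/5.
Expected payoff of III: (1/5)·3 + (3/5)·1 + (1/5)·(-2) = 4/5.
The largest is 14/5, so the row player's best response is II.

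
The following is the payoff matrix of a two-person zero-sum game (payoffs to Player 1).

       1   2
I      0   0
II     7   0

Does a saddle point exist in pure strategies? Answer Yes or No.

Yes

Row minima: I → 0, II → 0; maximin = 0.
Column maxima: 1 → 7, 2 → 0; minimax = 0.
maximin = minimax = 0, so a saddle point exists.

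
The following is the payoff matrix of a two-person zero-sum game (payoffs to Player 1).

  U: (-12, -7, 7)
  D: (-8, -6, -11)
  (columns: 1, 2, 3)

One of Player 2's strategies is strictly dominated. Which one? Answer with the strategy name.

2

1 holds Player 1's payoff strictly below 2 in every row: -12 < -7, -8 < -6.
So 2 is strictly dominated for Player 2.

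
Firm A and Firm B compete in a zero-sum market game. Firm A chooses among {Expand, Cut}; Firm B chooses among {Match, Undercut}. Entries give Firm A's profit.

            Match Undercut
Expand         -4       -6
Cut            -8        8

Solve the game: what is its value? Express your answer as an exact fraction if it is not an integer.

Row minima: Expand → -6, Cut → -8; maximin = -6.
Column maxima: Match → -4, Undercut → 8; minimax = -4.
-6 ≠ -4, so there is no saddle point; optimal play is mixed.
Let Firm A play Expand with probability p. Expected payoff against Match: (-4)p + (-8)(1−p) = 4p − 8; against Undercut: (-6)p + 8(1−p) = −14p + 8.
Setting these equal: 4p − 8 = −14p + 8 ⇒ 18p = 16 ⇒ p = 8/9, and the value is (4)·(8/9) − 8 = -40/9.
For Firm B: with q = P(Match), equating Expand's and Cut's payoffs gives 2q − 6 = −16q + 8 ⇒ q = 7/9.

-40/9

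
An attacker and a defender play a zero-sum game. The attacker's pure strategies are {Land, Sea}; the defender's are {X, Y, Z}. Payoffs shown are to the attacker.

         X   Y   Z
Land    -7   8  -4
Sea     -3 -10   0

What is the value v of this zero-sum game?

-47/11

Row minima: Land → -7, Sea → -10; maximin = -7.
Column maxima: X → -3, Y → 8, Z → 0; minimax = -3.
-7 ≠ -3, so there is no saddle point; optimal play is mixed.
Z is strictly dominated by X (it gives the attacker strictly more in every row), so the defender never plays it.
On the remaining 2×2 (Land, Sea vs X, Y):
Let the attacker play Land with probability p. Expected payoff against X: (-7)p + (-3)(1−p) = −4p − 3; against Y: 8p + (-10)(1−p) = 18p − 10.
Setting these equal: −4p − 3 = 18p − 10 ⇒ −22p = -7 ⇒ p = 7/22, and the value is (-4)·(7/22) − 3 = -47/11.
For the defender: with q = P(X), equating Land's and Sea's payoffs gives −15q + 8 = 7q − 10 ⇒ q = 9/11.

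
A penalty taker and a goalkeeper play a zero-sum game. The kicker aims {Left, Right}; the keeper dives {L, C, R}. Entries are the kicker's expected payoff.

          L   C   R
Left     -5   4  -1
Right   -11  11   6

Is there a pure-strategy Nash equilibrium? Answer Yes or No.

Row minima: Left → -5, Right → -11; maximin = -5.
Column maxima: L → -5, C → 11, R → 6; minimax = -5.
maximin = minimax = -5, so a saddle point exists.

Yes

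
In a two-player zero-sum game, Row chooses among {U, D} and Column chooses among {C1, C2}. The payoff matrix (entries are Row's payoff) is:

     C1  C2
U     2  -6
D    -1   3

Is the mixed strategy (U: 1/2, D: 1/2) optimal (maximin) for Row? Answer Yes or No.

No

Against C1 this mix gives (1/2)·2 + (1/2)·(-1) = 1/2.
Against C2 this mix gives (1/2)·(-6) + (1/2)·3 = -3/2.
Column will play C2, holding Row to -3/2. Shifting weight toward the row that does better against C2 would raise this floor (the equalizing mix achieves 0 against both C2 and C1), so the proposed strategy is not optimal.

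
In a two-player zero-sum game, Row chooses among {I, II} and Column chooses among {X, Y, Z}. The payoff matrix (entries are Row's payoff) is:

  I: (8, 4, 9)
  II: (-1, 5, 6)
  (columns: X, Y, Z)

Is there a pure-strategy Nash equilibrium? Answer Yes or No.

Row minima: I → 4, II → -1; maximin = 4.
Column maxima: X → 8, Y → 5, Z → 9; minimax = 5.
4 ≠ 5, so no pure-strategy equilibrium exists.

No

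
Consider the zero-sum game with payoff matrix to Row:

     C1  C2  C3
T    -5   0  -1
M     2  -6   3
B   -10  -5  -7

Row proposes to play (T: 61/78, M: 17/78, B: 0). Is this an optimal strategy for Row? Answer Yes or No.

No

Against C1 this mix gives (61/78)·(-5) + (17/78)·2 = -271/78.
Against C2 this mix gives (61/78)·0 + (17/78)·(-6) = -17/13.
Against C3 this mix gives (61/78)·(-1) + (17/78)·3 = -5/39.
Column will play C1, holding Row to -271/78. Shifting weight toward the row that does better against C1 would raise this floor (the equalizing mix achieves -30/13 against both C1 and C2), so the proposed strategy is not optimal.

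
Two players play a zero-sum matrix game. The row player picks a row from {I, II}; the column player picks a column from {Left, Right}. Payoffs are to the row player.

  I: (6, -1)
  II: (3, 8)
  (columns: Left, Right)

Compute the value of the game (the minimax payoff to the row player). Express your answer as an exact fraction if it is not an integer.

17/4

Row minima: I → -1, II → 3; maximin = 3.
Column maxima: Left → 6, Right → 8; minimax = 6.
3 ≠ 6, so there is no saddle point; optimal play is mixed.
Let the row player play I with probability p. Expected payoff against Left: 6p + 3(1−p) = 3p + 3; against Right: (-1)p + 8(1−p) = −9p + 8.
Setting these equal: 3p + 3 = −9p + 8 ⇒ 12p = 5 ⇒ p = 5/12, and the value is (3)·(5/12) + 3 = 17/4.
For the column player: with q = P(Left), equating I's and II's payoffs gives 7q − 1 = −5q + 8 ⇒ q = 3/4.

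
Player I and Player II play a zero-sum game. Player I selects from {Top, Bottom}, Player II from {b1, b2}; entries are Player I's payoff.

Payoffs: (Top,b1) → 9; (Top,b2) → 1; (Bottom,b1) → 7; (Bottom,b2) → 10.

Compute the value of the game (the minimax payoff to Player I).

Row minima: Top → 1, Bottom → 7; maximin = 7.
Column maxima: b1 → 9, b2 → 10; minimax = 9.
7 ≠ 9, so there is no saddle point; optimal play is mixed.
Let Player I play Top with probability p. Expected payoff against b1: 9p + 7(1−p) = 2p + 7; against b2: 1p + 10(1−p) = −9p + 10.
Setting these equal: 2p + 7 = −9p + 10 ⇒ 11p = 3 ⇒ p = 3/11, and the value is (2)·(3/11) + 7 = 83/11.
For Player II: with q = P(b1), equating Top's and Bottom's payoffs gives 8q + 1 = −3q + 10 ⇒ q = 9/11.

83/11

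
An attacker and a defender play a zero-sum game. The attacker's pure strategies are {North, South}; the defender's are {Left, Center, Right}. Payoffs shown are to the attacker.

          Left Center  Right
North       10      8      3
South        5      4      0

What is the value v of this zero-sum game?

Row minima: North → 3, South → 0; maximin = 3.
Column maxima: Left → 10, Center → 8, Right → 3; minimax = 3.
Since maximin = minimax = 3, there is a saddle point and the value is 3.

3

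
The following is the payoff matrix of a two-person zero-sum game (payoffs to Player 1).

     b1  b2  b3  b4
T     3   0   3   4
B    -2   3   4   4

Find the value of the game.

Row minima: T → 0, B → -2; maximin = 0.
Column maxima: b1 → 3, b2 → 3, b3 → 4, b4 → 4; minimax = 3.
0 ≠ 3, so there is no saddle point; optimal play is mixed.
b3 is strictly dominated by b2 (it gives Player 1 strictly more in every row), so Player 2 never plays it.
b4 is strictly dominated by b1 (it gives Player 1 strictly more in every row), so Player 2 never plays it.
On the remaining 2×2 (T, B vs b1, b2):
Let Player 1 play T with probability p. Expected payoff against b1: 3p + (-2)(1−p) = 5p − 2; against b2: 0p + 3(1−p) = −3p + 3.
Setting these equal: 5p − 2 = −3p + 3 ⇒ 8p = 5 ⇒ p = 5/8, and the value is (5)·(5/8) − 2 = 9/8.
For Player 2: with q = P(b1), equating T's and B's payoffs gives 3q = −5q + 3 ⇒ q = 3/8.

9/8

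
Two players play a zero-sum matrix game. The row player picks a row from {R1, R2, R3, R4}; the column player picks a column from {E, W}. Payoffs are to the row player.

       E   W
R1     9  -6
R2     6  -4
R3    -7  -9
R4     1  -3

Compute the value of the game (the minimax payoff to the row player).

Row minima: R1 → -6, R2 → -4, R3 → -9, R4 → -3; maximin = -3.
Column maxima: E → 9, W → -3; minimax = -3.
Since maximin = minimax = -3, there is a saddle point and the value is -3.

-3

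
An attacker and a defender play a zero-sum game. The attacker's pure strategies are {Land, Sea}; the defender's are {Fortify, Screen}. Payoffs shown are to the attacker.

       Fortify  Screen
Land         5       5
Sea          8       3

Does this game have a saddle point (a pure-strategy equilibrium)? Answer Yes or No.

Row minima: Land → 5, Sea → 3; maximin = 5.
Column maxima: Fortify → 8, Screen → 5; minimax = 5.
maximin = minimax = 5, so a saddle point exists.

Yes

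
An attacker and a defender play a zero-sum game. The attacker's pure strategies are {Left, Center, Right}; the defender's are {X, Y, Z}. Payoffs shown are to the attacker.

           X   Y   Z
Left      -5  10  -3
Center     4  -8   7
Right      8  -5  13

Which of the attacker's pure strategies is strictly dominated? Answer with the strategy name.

Right gives a strictly higher payoff than Center against every column: 8 > 4, -5 > -8, 13 > 7.
So Center is strictly dominated and the attacker never plays it.

Center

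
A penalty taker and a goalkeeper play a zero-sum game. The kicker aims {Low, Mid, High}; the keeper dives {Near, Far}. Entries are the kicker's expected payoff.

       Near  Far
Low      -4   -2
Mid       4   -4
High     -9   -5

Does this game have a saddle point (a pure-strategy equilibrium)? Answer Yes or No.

Row minima: Low → -4, Mid → -4, High → -9; maximin = -4.
Column maxima: Near → 4, Far → -2; minimax = -2.
-4 ≠ -2, so no pure-strategy equilibrium exists.

No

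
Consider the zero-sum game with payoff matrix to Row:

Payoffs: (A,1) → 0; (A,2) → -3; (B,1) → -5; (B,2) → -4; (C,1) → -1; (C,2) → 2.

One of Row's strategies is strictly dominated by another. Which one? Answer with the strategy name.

A gives a strictly higher payoff than B against every column: 0 > -5, -3 > -4.
So B is strictly dominated and Row never plays it.

B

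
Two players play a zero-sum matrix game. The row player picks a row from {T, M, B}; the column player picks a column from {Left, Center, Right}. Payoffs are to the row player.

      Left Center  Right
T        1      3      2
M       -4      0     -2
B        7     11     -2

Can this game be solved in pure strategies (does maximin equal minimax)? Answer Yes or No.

No

Row minima: T → 1, M → -4, B → -2; maximin = 1.
Column maxima: Left → 7, Center → 11, Right → 2; minimax = 2.
1 ≠ 2, so no pure-strategy equilibrium exists.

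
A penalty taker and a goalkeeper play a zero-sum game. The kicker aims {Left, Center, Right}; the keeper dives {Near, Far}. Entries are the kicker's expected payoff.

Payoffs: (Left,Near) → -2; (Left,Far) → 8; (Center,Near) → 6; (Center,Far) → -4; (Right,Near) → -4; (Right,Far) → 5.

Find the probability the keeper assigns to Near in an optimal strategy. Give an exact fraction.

3/5

Row minima: Left → -2, Center → -4, Right → -4; maximin = -2.
Column maxima: Near → 6, Far → 8; minimax = 6.
-2 ≠ 6, so there is no saddle point; optimal play is mixed.
Right is strictly dominated by Left, so the kicker never plays it.
On the remaining 2×2 (Left, Center vs Near, Far):
Let the kicker play Left with probability p. Expected payoff against Near: (-2)p + 6(1−p) = −8p + 6; against Far: 8p + (-4)(1−p) = 12p − 4.
Setting these equal: −8p + 6 = 12p − 4 ⇒ −20p = -10 ⇒ p = 1/2, and the value is (-8)·(1/2) + 6 = 2.
For the keeper: with q = P(Near), equating Left's and Center's payoffs gives −10q + 8 = 10q − 4 ⇒ q = 3/5.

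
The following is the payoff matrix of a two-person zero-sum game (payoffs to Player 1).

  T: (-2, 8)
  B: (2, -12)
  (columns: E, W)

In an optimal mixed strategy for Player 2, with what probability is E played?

Row minima: T → -2, B → -12; maximin = -2.
Column maxima: E → 2, W → 8; minimax = 2.
-2 ≠ 2, so there is no saddle point; optimal play is mixed.
Let Player 1 play T with probability p. Expected payoff against E: (-2)p + 2(1−p) = −4p + 2; against W: 8p + (-12)(1−p) = 20p − 12.
Setting these equal: −4p + 2 = 20p − 12 ⇒ −24p = -14 ⇒ p = 7/12, and the value is (-4)·(7/12) + 2 = -1/3.
For Player 2: with q = P(E), equating T's and B's payoffs gives −10q + 8 = 14q − 12 ⇒ q = 5/6.

5/6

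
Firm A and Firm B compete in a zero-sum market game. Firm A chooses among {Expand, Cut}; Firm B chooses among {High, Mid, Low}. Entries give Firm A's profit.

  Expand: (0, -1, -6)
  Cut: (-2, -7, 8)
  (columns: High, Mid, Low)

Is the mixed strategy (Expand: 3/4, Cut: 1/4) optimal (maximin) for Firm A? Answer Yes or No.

Against High this mix gives (3/4)·0 + (1/4)·(-2) = -1/2.
Against Mid this mix gives (3/4)·(-1) + (1/4)·(-7) = -5/2.
Against Low this mix gives (3/4)·(-6) + (1/4)·8 = -5/2.
All of Firm B's active replies (Mid, Low) yield -5/2, and no column does worse for Firm A. The mix makes Firm B indifferent and guarantees -5/2, so it is optimal.

Yes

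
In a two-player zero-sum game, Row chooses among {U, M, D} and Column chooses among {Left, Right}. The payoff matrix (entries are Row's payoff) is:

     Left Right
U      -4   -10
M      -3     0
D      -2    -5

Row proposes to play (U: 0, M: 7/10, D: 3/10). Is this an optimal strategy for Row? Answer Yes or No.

Against Left this mix gives (7/10)·(-3) + (3/10)·(-2) = -27/10.
Against Right this mix gives (7/10)·0 + (3/10)·(-5) = -3/2.
Column will play Left, holding Row to -27/10. Shifting weight toward the row that does better against Left would raise this floor (the equalizing mix achieves -5/2 against both Left and Right), so the proposed strategy is not optimal.

No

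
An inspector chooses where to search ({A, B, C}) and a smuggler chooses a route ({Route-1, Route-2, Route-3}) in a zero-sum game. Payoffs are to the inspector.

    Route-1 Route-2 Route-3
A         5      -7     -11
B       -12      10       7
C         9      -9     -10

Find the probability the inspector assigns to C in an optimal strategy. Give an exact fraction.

Row minima: A → -11, B → -12, C → -10; maximin = -10.
Column maxima: Route-1 → 9, Route-2 → 10, Route-3 → 7; minimax = 7.
-10 ≠ 7, so there is no saddle point; optimal play is mixed.
Route-2 is strictly dominated by Route-3 (it gives the inspector strictly more in every row), so the smuggler never plays it.
With Route-2 eliminated, A is strictly dominated by C (C gives the inspector strictly more in every remaining column), so the inspector never plays it.
On the remaining 2×2 (B, C vs Route-1, Route-3):
Let the inspector play B with probability p. Expected payoff against Route-1: (-12)p + 9(1−p) = −21p + 9; against Route-3: 7p + (-10)(1−p) = 17p − 10.
Setting these equal: −21p + 9 = 17p − 10 ⇒ −38p = -19 ⇒ p = 1/2, and the value is (-21)·(1/2) + 9 = -3/2.
For the smuggler: with q = P(Route-1), equating B's and C's payoffs gives −19q + 7 = 19q − 10 ⇒ q = 17/38.

1/2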